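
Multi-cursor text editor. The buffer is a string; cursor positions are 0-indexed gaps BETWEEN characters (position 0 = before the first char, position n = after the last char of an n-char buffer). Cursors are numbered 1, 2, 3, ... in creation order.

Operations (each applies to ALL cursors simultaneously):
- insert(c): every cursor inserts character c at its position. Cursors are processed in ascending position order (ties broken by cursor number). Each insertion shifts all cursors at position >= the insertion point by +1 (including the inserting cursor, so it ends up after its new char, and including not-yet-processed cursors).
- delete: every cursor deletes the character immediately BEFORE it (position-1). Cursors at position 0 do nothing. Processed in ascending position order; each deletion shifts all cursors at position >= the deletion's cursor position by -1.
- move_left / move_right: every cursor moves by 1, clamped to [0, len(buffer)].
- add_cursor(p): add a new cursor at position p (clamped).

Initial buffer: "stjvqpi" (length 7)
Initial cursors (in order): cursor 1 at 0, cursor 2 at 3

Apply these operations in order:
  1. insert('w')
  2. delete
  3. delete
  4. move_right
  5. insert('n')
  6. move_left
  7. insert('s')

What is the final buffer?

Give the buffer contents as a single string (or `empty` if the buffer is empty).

After op 1 (insert('w')): buffer="wstjwvqpi" (len 9), cursors c1@1 c2@5, authorship 1...2....
After op 2 (delete): buffer="stjvqpi" (len 7), cursors c1@0 c2@3, authorship .......
After op 3 (delete): buffer="stvqpi" (len 6), cursors c1@0 c2@2, authorship ......
After op 4 (move_right): buffer="stvqpi" (len 6), cursors c1@1 c2@3, authorship ......
After op 5 (insert('n')): buffer="sntvnqpi" (len 8), cursors c1@2 c2@5, authorship .1..2...
After op 6 (move_left): buffer="sntvnqpi" (len 8), cursors c1@1 c2@4, authorship .1..2...
After op 7 (insert('s')): buffer="ssntvsnqpi" (len 10), cursors c1@2 c2@6, authorship .11..22...

Answer: ssntvsnqpi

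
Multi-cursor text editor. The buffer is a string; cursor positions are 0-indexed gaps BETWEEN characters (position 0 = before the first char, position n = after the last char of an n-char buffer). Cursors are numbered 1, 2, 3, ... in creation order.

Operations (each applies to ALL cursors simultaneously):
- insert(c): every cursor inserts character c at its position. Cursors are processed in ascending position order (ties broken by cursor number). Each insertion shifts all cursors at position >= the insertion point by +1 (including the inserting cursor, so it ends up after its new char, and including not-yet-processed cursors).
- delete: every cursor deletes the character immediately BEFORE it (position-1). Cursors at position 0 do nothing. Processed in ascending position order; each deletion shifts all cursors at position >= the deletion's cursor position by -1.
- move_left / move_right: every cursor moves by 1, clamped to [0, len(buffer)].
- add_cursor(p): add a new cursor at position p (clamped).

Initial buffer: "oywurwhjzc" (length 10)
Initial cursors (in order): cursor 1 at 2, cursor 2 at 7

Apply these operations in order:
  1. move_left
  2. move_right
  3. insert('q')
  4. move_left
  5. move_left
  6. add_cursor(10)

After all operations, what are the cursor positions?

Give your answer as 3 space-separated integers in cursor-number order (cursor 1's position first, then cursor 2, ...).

After op 1 (move_left): buffer="oywurwhjzc" (len 10), cursors c1@1 c2@6, authorship ..........
After op 2 (move_right): buffer="oywurwhjzc" (len 10), cursors c1@2 c2@7, authorship ..........
After op 3 (insert('q')): buffer="oyqwurwhqjzc" (len 12), cursors c1@3 c2@9, authorship ..1.....2...
After op 4 (move_left): buffer="oyqwurwhqjzc" (len 12), cursors c1@2 c2@8, authorship ..1.....2...
After op 5 (move_left): buffer="oyqwurwhqjzc" (len 12), cursors c1@1 c2@7, authorship ..1.....2...
After op 6 (add_cursor(10)): buffer="oyqwurwhqjzc" (len 12), cursors c1@1 c2@7 c3@10, authorship ..1.....2...

Answer: 1 7 10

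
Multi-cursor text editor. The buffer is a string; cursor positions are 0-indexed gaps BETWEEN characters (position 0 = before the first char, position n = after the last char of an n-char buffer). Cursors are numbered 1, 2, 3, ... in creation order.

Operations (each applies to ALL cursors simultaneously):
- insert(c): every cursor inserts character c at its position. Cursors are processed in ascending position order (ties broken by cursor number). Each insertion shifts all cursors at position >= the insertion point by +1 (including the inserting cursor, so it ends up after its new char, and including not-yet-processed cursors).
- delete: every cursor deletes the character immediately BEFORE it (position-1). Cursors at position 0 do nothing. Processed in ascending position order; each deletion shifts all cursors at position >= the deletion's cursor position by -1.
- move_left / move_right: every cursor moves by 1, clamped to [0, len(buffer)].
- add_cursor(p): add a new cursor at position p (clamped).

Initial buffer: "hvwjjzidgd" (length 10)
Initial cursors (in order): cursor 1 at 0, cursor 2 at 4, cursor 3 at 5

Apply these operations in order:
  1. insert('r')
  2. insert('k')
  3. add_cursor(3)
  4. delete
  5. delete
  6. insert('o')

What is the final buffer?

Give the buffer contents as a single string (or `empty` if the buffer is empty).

Answer: oovwjojozidgd

Derivation:
After op 1 (insert('r')): buffer="rhvwjrjrzidgd" (len 13), cursors c1@1 c2@6 c3@8, authorship 1....2.3.....
After op 2 (insert('k')): buffer="rkhvwjrkjrkzidgd" (len 16), cursors c1@2 c2@8 c3@11, authorship 11....22.33.....
After op 3 (add_cursor(3)): buffer="rkhvwjrkjrkzidgd" (len 16), cursors c1@2 c4@3 c2@8 c3@11, authorship 11....22.33.....
After op 4 (delete): buffer="rvwjrjrzidgd" (len 12), cursors c1@1 c4@1 c2@5 c3@7, authorship 1...2.3.....
After op 5 (delete): buffer="vwjjzidgd" (len 9), cursors c1@0 c4@0 c2@3 c3@4, authorship .........
After op 6 (insert('o')): buffer="oovwjojozidgd" (len 13), cursors c1@2 c4@2 c2@6 c3@8, authorship 14...2.3.....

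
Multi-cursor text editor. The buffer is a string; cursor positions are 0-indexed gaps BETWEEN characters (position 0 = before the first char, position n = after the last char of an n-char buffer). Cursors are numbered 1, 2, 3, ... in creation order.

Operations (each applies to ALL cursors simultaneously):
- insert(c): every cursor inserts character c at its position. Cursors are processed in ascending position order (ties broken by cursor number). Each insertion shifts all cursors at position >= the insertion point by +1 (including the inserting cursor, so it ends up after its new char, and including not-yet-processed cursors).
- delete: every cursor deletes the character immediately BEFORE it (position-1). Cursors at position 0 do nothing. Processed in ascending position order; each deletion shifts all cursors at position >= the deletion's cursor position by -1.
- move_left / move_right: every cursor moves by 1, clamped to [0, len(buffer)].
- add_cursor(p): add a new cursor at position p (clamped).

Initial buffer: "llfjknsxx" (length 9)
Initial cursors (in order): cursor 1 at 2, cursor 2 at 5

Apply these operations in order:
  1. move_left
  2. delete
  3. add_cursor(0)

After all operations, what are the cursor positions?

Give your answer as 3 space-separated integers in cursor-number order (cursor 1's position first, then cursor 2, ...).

After op 1 (move_left): buffer="llfjknsxx" (len 9), cursors c1@1 c2@4, authorship .........
After op 2 (delete): buffer="lfknsxx" (len 7), cursors c1@0 c2@2, authorship .......
After op 3 (add_cursor(0)): buffer="lfknsxx" (len 7), cursors c1@0 c3@0 c2@2, authorship .......

Answer: 0 2 0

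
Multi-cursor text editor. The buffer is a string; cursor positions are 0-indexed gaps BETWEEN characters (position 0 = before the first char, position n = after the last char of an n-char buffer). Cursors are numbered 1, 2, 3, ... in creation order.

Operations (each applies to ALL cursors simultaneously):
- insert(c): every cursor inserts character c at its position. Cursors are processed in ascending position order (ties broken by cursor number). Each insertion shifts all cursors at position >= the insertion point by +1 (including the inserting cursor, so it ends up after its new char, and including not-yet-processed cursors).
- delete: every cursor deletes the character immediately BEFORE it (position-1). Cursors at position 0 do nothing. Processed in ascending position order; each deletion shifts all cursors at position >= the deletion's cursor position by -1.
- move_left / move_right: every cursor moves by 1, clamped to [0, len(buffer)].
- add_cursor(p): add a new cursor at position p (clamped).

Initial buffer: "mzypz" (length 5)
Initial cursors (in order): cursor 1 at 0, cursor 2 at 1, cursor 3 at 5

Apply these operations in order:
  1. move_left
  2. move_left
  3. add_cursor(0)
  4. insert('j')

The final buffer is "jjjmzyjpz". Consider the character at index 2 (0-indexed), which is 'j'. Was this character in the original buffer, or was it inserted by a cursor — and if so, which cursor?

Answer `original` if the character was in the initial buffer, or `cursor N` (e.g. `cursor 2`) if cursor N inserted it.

Answer: cursor 4

Derivation:
After op 1 (move_left): buffer="mzypz" (len 5), cursors c1@0 c2@0 c3@4, authorship .....
After op 2 (move_left): buffer="mzypz" (len 5), cursors c1@0 c2@0 c3@3, authorship .....
After op 3 (add_cursor(0)): buffer="mzypz" (len 5), cursors c1@0 c2@0 c4@0 c3@3, authorship .....
After op 4 (insert('j')): buffer="jjjmzyjpz" (len 9), cursors c1@3 c2@3 c4@3 c3@7, authorship 124...3..
Authorship (.=original, N=cursor N): 1 2 4 . . . 3 . .
Index 2: author = 4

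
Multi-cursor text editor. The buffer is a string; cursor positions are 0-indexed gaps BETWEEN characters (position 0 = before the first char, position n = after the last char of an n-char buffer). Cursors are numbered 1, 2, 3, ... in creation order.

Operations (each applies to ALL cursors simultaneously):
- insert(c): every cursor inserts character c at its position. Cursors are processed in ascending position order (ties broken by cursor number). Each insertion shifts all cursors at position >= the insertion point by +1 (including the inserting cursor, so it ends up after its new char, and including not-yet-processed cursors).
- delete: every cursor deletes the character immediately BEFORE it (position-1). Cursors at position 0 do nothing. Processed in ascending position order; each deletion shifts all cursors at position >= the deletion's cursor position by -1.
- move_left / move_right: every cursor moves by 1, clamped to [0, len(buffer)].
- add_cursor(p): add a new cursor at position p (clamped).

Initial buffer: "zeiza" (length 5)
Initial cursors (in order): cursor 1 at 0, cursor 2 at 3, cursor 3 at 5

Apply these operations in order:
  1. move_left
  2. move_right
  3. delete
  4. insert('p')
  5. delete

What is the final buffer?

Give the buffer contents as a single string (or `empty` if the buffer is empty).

Answer: ez

Derivation:
After op 1 (move_left): buffer="zeiza" (len 5), cursors c1@0 c2@2 c3@4, authorship .....
After op 2 (move_right): buffer="zeiza" (len 5), cursors c1@1 c2@3 c3@5, authorship .....
After op 3 (delete): buffer="ez" (len 2), cursors c1@0 c2@1 c3@2, authorship ..
After op 4 (insert('p')): buffer="pepzp" (len 5), cursors c1@1 c2@3 c3@5, authorship 1.2.3
After op 5 (delete): buffer="ez" (len 2), cursors c1@0 c2@1 c3@2, authorship ..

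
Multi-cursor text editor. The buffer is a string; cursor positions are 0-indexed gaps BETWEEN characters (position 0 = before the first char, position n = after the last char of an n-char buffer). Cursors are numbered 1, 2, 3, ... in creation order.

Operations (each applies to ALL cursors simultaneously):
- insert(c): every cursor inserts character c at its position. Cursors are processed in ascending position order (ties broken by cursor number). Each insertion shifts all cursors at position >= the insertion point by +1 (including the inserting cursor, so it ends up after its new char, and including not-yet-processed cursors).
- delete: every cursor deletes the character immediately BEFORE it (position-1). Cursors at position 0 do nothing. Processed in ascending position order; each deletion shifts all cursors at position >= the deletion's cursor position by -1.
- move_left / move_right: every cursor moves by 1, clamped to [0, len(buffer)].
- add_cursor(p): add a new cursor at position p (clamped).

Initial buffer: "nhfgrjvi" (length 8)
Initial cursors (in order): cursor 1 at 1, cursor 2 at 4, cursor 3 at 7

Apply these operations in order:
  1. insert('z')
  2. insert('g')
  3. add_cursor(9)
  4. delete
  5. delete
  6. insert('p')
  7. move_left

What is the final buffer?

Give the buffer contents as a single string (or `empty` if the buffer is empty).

Answer: nphfppjvpi

Derivation:
After op 1 (insert('z')): buffer="nzhfgzrjvzi" (len 11), cursors c1@2 c2@6 c3@10, authorship .1...2...3.
After op 2 (insert('g')): buffer="nzghfgzgrjvzgi" (len 14), cursors c1@3 c2@8 c3@13, authorship .11...22...33.
After op 3 (add_cursor(9)): buffer="nzghfgzgrjvzgi" (len 14), cursors c1@3 c2@8 c4@9 c3@13, authorship .11...22...33.
After op 4 (delete): buffer="nzhfgzjvzi" (len 10), cursors c1@2 c2@6 c4@6 c3@9, authorship .1...2..3.
After op 5 (delete): buffer="nhfjvi" (len 6), cursors c1@1 c2@3 c4@3 c3@5, authorship ......
After op 6 (insert('p')): buffer="nphfppjvpi" (len 10), cursors c1@2 c2@6 c4@6 c3@9, authorship .1..24..3.
After op 7 (move_left): buffer="nphfppjvpi" (len 10), cursors c1@1 c2@5 c4@5 c3@8, authorship .1..24..3.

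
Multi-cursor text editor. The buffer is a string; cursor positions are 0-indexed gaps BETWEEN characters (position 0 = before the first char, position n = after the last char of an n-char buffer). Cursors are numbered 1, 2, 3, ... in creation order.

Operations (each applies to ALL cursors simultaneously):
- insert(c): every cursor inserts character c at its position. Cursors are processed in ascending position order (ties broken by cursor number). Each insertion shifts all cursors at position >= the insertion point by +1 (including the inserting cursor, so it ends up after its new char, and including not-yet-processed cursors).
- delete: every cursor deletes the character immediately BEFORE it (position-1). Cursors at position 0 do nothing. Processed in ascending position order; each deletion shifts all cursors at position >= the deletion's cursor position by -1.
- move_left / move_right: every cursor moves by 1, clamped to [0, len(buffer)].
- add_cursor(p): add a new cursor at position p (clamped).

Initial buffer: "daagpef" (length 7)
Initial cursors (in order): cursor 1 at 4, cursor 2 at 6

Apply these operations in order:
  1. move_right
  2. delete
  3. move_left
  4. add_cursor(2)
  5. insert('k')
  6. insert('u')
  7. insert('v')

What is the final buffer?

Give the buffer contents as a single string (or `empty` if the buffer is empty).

Answer: dakuvakuvgkuve

Derivation:
After op 1 (move_right): buffer="daagpef" (len 7), cursors c1@5 c2@7, authorship .......
After op 2 (delete): buffer="daage" (len 5), cursors c1@4 c2@5, authorship .....
After op 3 (move_left): buffer="daage" (len 5), cursors c1@3 c2@4, authorship .....
After op 4 (add_cursor(2)): buffer="daage" (len 5), cursors c3@2 c1@3 c2@4, authorship .....
After op 5 (insert('k')): buffer="dakakgke" (len 8), cursors c3@3 c1@5 c2@7, authorship ..3.1.2.
After op 6 (insert('u')): buffer="dakuakugkue" (len 11), cursors c3@4 c1@7 c2@10, authorship ..33.11.22.
After op 7 (insert('v')): buffer="dakuvakuvgkuve" (len 14), cursors c3@5 c1@9 c2@13, authorship ..333.111.222.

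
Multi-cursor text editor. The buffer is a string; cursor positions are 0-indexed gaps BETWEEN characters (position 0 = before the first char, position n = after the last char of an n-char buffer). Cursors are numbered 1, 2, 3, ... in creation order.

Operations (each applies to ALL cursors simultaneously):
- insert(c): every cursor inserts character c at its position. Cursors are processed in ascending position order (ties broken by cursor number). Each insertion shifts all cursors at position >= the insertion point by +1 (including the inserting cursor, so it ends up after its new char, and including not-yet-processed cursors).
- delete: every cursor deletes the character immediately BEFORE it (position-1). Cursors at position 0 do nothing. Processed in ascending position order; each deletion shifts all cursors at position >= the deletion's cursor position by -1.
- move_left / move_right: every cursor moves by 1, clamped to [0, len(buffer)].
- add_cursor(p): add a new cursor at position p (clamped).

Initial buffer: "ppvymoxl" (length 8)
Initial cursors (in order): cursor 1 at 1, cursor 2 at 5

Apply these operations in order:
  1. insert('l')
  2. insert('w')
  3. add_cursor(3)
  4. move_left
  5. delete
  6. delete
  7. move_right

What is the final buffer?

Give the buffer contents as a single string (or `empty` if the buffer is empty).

Answer: wpvywoxl

Derivation:
After op 1 (insert('l')): buffer="plpvymloxl" (len 10), cursors c1@2 c2@7, authorship .1....2...
After op 2 (insert('w')): buffer="plwpvymlwoxl" (len 12), cursors c1@3 c2@9, authorship .11....22...
After op 3 (add_cursor(3)): buffer="plwpvymlwoxl" (len 12), cursors c1@3 c3@3 c2@9, authorship .11....22...
After op 4 (move_left): buffer="plwpvymlwoxl" (len 12), cursors c1@2 c3@2 c2@8, authorship .11....22...
After op 5 (delete): buffer="wpvymwoxl" (len 9), cursors c1@0 c3@0 c2@5, authorship 1....2...
After op 6 (delete): buffer="wpvywoxl" (len 8), cursors c1@0 c3@0 c2@4, authorship 1...2...
After op 7 (move_right): buffer="wpvywoxl" (len 8), cursors c1@1 c3@1 c2@5, authorship 1...2...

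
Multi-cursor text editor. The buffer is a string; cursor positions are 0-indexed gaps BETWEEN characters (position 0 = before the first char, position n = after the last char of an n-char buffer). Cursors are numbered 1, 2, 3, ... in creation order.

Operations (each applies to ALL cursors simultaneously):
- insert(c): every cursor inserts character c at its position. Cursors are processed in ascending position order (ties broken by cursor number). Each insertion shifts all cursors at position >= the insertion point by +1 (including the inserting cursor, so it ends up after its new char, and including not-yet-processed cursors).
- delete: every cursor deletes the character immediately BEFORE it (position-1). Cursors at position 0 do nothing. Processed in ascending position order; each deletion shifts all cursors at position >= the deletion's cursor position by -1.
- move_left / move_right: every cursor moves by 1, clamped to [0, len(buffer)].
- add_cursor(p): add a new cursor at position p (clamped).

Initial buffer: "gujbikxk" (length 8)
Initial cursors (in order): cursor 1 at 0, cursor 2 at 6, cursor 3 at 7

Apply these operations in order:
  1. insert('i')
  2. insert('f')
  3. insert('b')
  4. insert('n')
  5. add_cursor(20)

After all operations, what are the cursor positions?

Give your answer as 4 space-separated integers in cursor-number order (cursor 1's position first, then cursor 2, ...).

After op 1 (insert('i')): buffer="igujbikixik" (len 11), cursors c1@1 c2@8 c3@10, authorship 1......2.3.
After op 2 (insert('f')): buffer="ifgujbikifxifk" (len 14), cursors c1@2 c2@10 c3@13, authorship 11......22.33.
After op 3 (insert('b')): buffer="ifbgujbikifbxifbk" (len 17), cursors c1@3 c2@12 c3@16, authorship 111......222.333.
After op 4 (insert('n')): buffer="ifbngujbikifbnxifbnk" (len 20), cursors c1@4 c2@14 c3@19, authorship 1111......2222.3333.
After op 5 (add_cursor(20)): buffer="ifbngujbikifbnxifbnk" (len 20), cursors c1@4 c2@14 c3@19 c4@20, authorship 1111......2222.3333.

Answer: 4 14 19 20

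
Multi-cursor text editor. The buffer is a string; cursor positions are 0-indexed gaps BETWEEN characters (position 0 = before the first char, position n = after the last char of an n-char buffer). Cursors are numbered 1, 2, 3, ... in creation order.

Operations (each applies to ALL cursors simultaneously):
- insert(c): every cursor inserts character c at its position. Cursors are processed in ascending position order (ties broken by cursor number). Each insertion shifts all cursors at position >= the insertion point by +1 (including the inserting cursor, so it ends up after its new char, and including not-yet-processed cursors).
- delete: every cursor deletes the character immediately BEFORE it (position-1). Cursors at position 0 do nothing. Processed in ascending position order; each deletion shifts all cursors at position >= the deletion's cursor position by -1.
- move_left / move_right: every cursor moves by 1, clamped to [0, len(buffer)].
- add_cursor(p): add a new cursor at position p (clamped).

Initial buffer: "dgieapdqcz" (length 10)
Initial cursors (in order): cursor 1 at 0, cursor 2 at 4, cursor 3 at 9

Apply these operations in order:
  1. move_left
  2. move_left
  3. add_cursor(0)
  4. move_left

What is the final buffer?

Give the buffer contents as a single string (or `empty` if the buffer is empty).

After op 1 (move_left): buffer="dgieapdqcz" (len 10), cursors c1@0 c2@3 c3@8, authorship ..........
After op 2 (move_left): buffer="dgieapdqcz" (len 10), cursors c1@0 c2@2 c3@7, authorship ..........
After op 3 (add_cursor(0)): buffer="dgieapdqcz" (len 10), cursors c1@0 c4@0 c2@2 c3@7, authorship ..........
After op 4 (move_left): buffer="dgieapdqcz" (len 10), cursors c1@0 c4@0 c2@1 c3@6, authorship ..........

Answer: dgieapdqcz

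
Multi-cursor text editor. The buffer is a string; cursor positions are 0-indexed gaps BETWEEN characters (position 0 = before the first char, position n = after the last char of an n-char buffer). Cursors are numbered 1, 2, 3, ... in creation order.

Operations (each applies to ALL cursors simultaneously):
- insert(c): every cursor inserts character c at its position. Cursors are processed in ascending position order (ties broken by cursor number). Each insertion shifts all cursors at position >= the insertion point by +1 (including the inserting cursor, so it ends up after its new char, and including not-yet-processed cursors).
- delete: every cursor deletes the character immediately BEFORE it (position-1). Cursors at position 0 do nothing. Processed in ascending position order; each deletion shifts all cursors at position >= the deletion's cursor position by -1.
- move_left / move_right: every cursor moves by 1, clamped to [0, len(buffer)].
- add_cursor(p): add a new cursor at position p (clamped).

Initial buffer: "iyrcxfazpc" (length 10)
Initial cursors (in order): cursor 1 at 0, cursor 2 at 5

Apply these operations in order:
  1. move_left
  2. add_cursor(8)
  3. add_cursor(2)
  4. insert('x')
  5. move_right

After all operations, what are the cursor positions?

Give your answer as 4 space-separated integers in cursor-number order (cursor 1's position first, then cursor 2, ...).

Answer: 2 8 13 5

Derivation:
After op 1 (move_left): buffer="iyrcxfazpc" (len 10), cursors c1@0 c2@4, authorship ..........
After op 2 (add_cursor(8)): buffer="iyrcxfazpc" (len 10), cursors c1@0 c2@4 c3@8, authorship ..........
After op 3 (add_cursor(2)): buffer="iyrcxfazpc" (len 10), cursors c1@0 c4@2 c2@4 c3@8, authorship ..........
After op 4 (insert('x')): buffer="xiyxrcxxfazxpc" (len 14), cursors c1@1 c4@4 c2@7 c3@12, authorship 1..4..2....3..
After op 5 (move_right): buffer="xiyxrcxxfazxpc" (len 14), cursors c1@2 c4@5 c2@8 c3@13, authorship 1..4..2....3..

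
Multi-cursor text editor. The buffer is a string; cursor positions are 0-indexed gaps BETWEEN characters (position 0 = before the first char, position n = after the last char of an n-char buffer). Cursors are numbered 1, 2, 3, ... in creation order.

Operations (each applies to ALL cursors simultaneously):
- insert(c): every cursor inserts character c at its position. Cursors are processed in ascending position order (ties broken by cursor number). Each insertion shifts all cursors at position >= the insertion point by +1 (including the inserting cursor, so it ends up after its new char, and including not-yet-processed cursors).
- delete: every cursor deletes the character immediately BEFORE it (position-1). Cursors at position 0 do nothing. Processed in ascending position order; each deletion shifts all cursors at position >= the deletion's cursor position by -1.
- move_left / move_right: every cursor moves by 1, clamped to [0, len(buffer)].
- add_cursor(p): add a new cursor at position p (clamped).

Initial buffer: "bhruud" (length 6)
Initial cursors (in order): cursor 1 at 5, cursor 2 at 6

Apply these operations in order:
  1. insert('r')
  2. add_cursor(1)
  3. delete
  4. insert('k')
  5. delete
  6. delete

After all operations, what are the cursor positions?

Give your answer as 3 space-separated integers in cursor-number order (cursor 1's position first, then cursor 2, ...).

Answer: 3 3 0

Derivation:
After op 1 (insert('r')): buffer="bhruurdr" (len 8), cursors c1@6 c2@8, authorship .....1.2
After op 2 (add_cursor(1)): buffer="bhruurdr" (len 8), cursors c3@1 c1@6 c2@8, authorship .....1.2
After op 3 (delete): buffer="hruud" (len 5), cursors c3@0 c1@4 c2@5, authorship .....
After op 4 (insert('k')): buffer="khruukdk" (len 8), cursors c3@1 c1@6 c2@8, authorship 3....1.2
After op 5 (delete): buffer="hruud" (len 5), cursors c3@0 c1@4 c2@5, authorship .....
After op 6 (delete): buffer="hru" (len 3), cursors c3@0 c1@3 c2@3, authorship ...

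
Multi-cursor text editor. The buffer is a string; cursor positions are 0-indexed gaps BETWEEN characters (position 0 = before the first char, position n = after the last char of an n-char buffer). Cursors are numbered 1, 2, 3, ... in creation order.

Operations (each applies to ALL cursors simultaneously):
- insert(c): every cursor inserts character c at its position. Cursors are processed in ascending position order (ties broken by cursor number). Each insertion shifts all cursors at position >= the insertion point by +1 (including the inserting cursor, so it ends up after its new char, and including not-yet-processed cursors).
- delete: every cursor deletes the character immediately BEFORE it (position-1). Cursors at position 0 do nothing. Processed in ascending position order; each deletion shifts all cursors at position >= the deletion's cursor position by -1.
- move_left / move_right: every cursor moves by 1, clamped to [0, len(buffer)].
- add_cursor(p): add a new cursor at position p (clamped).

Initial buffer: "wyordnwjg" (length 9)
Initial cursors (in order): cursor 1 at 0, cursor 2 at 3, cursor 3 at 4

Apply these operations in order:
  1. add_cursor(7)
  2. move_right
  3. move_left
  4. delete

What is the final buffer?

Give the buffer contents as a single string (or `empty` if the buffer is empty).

Answer: wydnjg

Derivation:
After op 1 (add_cursor(7)): buffer="wyordnwjg" (len 9), cursors c1@0 c2@3 c3@4 c4@7, authorship .........
After op 2 (move_right): buffer="wyordnwjg" (len 9), cursors c1@1 c2@4 c3@5 c4@8, authorship .........
After op 3 (move_left): buffer="wyordnwjg" (len 9), cursors c1@0 c2@3 c3@4 c4@7, authorship .........
After op 4 (delete): buffer="wydnjg" (len 6), cursors c1@0 c2@2 c3@2 c4@4, authorship ......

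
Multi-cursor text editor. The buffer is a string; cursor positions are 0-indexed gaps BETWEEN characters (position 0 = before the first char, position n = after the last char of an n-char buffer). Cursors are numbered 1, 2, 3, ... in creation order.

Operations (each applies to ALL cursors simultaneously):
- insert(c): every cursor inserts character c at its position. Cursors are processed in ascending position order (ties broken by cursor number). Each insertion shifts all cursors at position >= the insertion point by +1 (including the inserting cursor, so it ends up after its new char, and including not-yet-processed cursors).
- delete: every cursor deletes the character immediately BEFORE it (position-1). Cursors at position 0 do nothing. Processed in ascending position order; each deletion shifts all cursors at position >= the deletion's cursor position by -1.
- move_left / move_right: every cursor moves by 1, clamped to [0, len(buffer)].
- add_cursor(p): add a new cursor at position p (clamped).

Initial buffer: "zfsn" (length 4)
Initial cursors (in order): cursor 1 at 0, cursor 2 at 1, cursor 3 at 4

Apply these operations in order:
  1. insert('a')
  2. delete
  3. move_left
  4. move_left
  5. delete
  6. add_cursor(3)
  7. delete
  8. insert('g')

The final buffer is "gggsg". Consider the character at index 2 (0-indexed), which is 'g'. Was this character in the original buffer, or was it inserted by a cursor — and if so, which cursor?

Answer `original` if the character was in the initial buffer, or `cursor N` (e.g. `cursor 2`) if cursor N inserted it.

After op 1 (insert('a')): buffer="azafsna" (len 7), cursors c1@1 c2@3 c3@7, authorship 1.2...3
After op 2 (delete): buffer="zfsn" (len 4), cursors c1@0 c2@1 c3@4, authorship ....
After op 3 (move_left): buffer="zfsn" (len 4), cursors c1@0 c2@0 c3@3, authorship ....
After op 4 (move_left): buffer="zfsn" (len 4), cursors c1@0 c2@0 c3@2, authorship ....
After op 5 (delete): buffer="zsn" (len 3), cursors c1@0 c2@0 c3@1, authorship ...
After op 6 (add_cursor(3)): buffer="zsn" (len 3), cursors c1@0 c2@0 c3@1 c4@3, authorship ...
After op 7 (delete): buffer="s" (len 1), cursors c1@0 c2@0 c3@0 c4@1, authorship .
After op 8 (insert('g')): buffer="gggsg" (len 5), cursors c1@3 c2@3 c3@3 c4@5, authorship 123.4
Authorship (.=original, N=cursor N): 1 2 3 . 4
Index 2: author = 3

Answer: cursor 3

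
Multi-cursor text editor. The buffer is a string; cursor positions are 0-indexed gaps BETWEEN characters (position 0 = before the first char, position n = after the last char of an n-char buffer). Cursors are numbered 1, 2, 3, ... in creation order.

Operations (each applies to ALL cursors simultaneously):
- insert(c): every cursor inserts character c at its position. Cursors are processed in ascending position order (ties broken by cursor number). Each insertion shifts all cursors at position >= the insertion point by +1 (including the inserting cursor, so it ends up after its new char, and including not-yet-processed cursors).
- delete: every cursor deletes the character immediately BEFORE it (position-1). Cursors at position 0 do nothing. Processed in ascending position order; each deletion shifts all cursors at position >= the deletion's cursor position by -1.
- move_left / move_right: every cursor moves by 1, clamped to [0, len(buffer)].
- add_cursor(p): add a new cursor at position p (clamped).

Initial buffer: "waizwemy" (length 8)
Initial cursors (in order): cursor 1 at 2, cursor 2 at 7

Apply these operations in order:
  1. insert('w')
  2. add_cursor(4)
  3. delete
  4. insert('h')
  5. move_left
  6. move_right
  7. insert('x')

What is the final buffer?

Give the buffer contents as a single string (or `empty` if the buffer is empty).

After op 1 (insert('w')): buffer="wawizwemwy" (len 10), cursors c1@3 c2@9, authorship ..1.....2.
After op 2 (add_cursor(4)): buffer="wawizwemwy" (len 10), cursors c1@3 c3@4 c2@9, authorship ..1.....2.
After op 3 (delete): buffer="wazwemy" (len 7), cursors c1@2 c3@2 c2@6, authorship .......
After op 4 (insert('h')): buffer="wahhzwemhy" (len 10), cursors c1@4 c3@4 c2@9, authorship ..13....2.
After op 5 (move_left): buffer="wahhzwemhy" (len 10), cursors c1@3 c3@3 c2@8, authorship ..13....2.
After op 6 (move_right): buffer="wahhzwemhy" (len 10), cursors c1@4 c3@4 c2@9, authorship ..13....2.
After op 7 (insert('x')): buffer="wahhxxzwemhxy" (len 13), cursors c1@6 c3@6 c2@12, authorship ..1313....22.

Answer: wahhxxzwemhxy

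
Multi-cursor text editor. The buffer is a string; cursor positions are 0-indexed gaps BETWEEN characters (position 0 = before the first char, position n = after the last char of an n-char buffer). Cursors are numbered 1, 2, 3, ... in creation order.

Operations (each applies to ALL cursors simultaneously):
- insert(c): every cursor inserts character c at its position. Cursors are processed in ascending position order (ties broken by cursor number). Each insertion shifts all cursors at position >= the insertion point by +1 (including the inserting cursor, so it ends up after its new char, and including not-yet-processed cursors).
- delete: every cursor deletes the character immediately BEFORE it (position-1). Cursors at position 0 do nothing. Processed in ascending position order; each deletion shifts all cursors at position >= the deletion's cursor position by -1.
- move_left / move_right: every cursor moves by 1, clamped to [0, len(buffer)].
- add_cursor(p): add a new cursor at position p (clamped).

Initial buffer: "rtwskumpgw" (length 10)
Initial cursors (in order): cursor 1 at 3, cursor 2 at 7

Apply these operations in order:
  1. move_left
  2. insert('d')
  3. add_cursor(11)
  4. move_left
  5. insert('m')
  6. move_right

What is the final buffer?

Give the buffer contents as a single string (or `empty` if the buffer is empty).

After op 1 (move_left): buffer="rtwskumpgw" (len 10), cursors c1@2 c2@6, authorship ..........
After op 2 (insert('d')): buffer="rtdwskudmpgw" (len 12), cursors c1@3 c2@8, authorship ..1....2....
After op 3 (add_cursor(11)): buffer="rtdwskudmpgw" (len 12), cursors c1@3 c2@8 c3@11, authorship ..1....2....
After op 4 (move_left): buffer="rtdwskudmpgw" (len 12), cursors c1@2 c2@7 c3@10, authorship ..1....2....
After op 5 (insert('m')): buffer="rtmdwskumdmpmgw" (len 15), cursors c1@3 c2@9 c3@13, authorship ..11....22..3..
After op 6 (move_right): buffer="rtmdwskumdmpmgw" (len 15), cursors c1@4 c2@10 c3@14, authorship ..11....22..3..

Answer: rtmdwskumdmpmgw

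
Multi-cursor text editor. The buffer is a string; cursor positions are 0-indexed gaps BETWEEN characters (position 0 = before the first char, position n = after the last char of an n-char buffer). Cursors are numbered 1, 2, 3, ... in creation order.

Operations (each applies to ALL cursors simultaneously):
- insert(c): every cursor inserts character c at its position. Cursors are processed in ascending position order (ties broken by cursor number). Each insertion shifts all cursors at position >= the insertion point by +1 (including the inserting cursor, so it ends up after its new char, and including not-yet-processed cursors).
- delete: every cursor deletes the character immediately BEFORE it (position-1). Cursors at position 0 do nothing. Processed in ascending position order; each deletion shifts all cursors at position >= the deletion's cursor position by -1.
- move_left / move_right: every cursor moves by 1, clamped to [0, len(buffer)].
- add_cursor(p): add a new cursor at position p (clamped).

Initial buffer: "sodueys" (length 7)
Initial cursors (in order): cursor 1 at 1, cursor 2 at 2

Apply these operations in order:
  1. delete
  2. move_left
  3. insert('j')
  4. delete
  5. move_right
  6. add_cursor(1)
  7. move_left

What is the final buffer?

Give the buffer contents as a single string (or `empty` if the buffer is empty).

Answer: dueys

Derivation:
After op 1 (delete): buffer="dueys" (len 5), cursors c1@0 c2@0, authorship .....
After op 2 (move_left): buffer="dueys" (len 5), cursors c1@0 c2@0, authorship .....
After op 3 (insert('j')): buffer="jjdueys" (len 7), cursors c1@2 c2@2, authorship 12.....
After op 4 (delete): buffer="dueys" (len 5), cursors c1@0 c2@0, authorship .....
After op 5 (move_right): buffer="dueys" (len 5), cursors c1@1 c2@1, authorship .....
After op 6 (add_cursor(1)): buffer="dueys" (len 5), cursors c1@1 c2@1 c3@1, authorship .....
After op 7 (move_left): buffer="dueys" (len 5), cursors c1@0 c2@0 c3@0, authorship .....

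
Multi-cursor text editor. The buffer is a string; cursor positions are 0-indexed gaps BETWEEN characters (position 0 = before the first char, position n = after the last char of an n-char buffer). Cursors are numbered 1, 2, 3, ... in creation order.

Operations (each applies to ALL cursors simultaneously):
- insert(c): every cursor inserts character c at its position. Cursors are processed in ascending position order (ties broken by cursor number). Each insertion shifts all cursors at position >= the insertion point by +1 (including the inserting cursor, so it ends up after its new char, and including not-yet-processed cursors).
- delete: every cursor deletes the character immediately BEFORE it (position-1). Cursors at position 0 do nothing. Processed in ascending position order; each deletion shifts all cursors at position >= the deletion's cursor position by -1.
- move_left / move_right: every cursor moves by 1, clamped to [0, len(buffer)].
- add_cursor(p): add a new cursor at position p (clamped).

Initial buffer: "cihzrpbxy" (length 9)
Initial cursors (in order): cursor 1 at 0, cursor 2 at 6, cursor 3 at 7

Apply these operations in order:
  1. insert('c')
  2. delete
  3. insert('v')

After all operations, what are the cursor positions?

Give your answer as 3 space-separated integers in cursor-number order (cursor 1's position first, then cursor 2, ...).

Answer: 1 8 10

Derivation:
After op 1 (insert('c')): buffer="ccihzrpcbcxy" (len 12), cursors c1@1 c2@8 c3@10, authorship 1......2.3..
After op 2 (delete): buffer="cihzrpbxy" (len 9), cursors c1@0 c2@6 c3@7, authorship .........
After op 3 (insert('v')): buffer="vcihzrpvbvxy" (len 12), cursors c1@1 c2@8 c3@10, authorship 1......2.3..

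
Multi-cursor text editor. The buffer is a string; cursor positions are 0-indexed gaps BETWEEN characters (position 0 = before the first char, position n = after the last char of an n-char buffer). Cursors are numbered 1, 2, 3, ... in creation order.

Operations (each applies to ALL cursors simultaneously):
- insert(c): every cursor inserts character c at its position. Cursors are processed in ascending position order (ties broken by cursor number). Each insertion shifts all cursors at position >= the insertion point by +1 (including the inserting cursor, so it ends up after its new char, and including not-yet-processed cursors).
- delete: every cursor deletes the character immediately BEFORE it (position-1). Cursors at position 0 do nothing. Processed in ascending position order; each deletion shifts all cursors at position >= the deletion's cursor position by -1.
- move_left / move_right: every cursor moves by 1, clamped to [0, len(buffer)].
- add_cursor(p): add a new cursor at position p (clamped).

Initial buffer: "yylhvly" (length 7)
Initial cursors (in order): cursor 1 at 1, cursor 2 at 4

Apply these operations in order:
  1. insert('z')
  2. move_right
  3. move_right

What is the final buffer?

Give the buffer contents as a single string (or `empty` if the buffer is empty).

Answer: yzylhzvly

Derivation:
After op 1 (insert('z')): buffer="yzylhzvly" (len 9), cursors c1@2 c2@6, authorship .1...2...
After op 2 (move_right): buffer="yzylhzvly" (len 9), cursors c1@3 c2@7, authorship .1...2...
After op 3 (move_right): buffer="yzylhzvly" (len 9), cursors c1@4 c2@8, authorship .1...2...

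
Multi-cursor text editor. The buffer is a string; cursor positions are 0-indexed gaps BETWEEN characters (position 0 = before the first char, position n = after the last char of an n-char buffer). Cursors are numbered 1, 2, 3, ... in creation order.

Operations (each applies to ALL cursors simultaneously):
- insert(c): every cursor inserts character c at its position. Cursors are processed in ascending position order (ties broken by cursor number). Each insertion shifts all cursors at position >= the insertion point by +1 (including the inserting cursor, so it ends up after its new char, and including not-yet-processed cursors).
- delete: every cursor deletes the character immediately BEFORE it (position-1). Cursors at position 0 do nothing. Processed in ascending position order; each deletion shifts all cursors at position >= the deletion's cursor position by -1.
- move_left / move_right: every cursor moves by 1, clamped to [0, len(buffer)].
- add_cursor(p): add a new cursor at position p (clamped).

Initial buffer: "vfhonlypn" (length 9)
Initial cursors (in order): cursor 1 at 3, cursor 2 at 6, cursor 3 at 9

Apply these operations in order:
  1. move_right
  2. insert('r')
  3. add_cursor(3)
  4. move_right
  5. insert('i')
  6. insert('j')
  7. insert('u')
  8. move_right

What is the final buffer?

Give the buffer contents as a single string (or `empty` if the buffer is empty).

After op 1 (move_right): buffer="vfhonlypn" (len 9), cursors c1@4 c2@7 c3@9, authorship .........
After op 2 (insert('r')): buffer="vfhornlyrpnr" (len 12), cursors c1@5 c2@9 c3@12, authorship ....1...2..3
After op 3 (add_cursor(3)): buffer="vfhornlyrpnr" (len 12), cursors c4@3 c1@5 c2@9 c3@12, authorship ....1...2..3
After op 4 (move_right): buffer="vfhornlyrpnr" (len 12), cursors c4@4 c1@6 c2@10 c3@12, authorship ....1...2..3
After op 5 (insert('i')): buffer="vfhoirnilyrpinri" (len 16), cursors c4@5 c1@8 c2@13 c3@16, authorship ....41.1..2.2.33
After op 6 (insert('j')): buffer="vfhoijrnijlyrpijnrij" (len 20), cursors c4@6 c1@10 c2@16 c3@20, authorship ....441.11..2.22.333
After op 7 (insert('u')): buffer="vfhoijurnijulyrpijunriju" (len 24), cursors c4@7 c1@12 c2@19 c3@24, authorship ....4441.111..2.222.3333
After op 8 (move_right): buffer="vfhoijurnijulyrpijunriju" (len 24), cursors c4@8 c1@13 c2@20 c3@24, authorship ....4441.111..2.222.3333

Answer: vfhoijurnijulyrpijunriju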